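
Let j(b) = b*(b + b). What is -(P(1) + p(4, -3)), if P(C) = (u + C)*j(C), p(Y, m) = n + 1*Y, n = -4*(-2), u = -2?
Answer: -10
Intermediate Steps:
n = 8
j(b) = 2*b**2 (j(b) = b*(2*b) = 2*b**2)
p(Y, m) = 8 + Y (p(Y, m) = 8 + 1*Y = 8 + Y)
P(C) = 2*C**2*(-2 + C) (P(C) = (-2 + C)*(2*C**2) = 2*C**2*(-2 + C))
-(P(1) + p(4, -3)) = -(2*1**2*(-2 + 1) + (8 + 4)) = -(2*1*(-1) + 12) = -(-2 + 12) = -1*10 = -10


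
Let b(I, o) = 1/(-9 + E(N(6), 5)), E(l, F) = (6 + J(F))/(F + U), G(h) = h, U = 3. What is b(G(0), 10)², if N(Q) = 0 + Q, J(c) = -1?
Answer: 64/4489 ≈ 0.014257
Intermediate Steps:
N(Q) = Q
E(l, F) = 5/(3 + F) (E(l, F) = (6 - 1)/(F + 3) = 5/(3 + F))
b(I, o) = -8/67 (b(I, o) = 1/(-9 + 5/(3 + 5)) = 1/(-9 + 5/8) = 1/(-67/8) = -8/67)
b(G(0), 10)² = (-8/67)² = 64/4489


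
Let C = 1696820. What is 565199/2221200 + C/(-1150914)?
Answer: -519746857019/426068362800 ≈ -1.2199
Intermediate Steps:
565199/2221200 + C/(-1150914) = 565199/2221200 + 1696820/(-1150914) = 565199*(1/2221200) + 1696820*(-1/1150914) = 565199/2221200 - 848410/575457 = -519746857019/426068362800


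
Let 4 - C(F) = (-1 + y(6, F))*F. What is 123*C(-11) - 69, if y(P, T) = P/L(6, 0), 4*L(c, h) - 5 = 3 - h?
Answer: 3129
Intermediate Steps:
L(c, h) = 2 - h/4 (L(c, h) = 5/4 + (3 - h)/4 = 5/4 + (¾ - h/4) = 2 - h/4)
y(P, T) = P/2 (y(P, T) = P/(2 - ¼*0) = P/(2 + 0) = P/2)
C(F) = 4 - 2*F (C(F) = 4 - (-1 + (½)*6)*F = 4 - (-1 + 3)*F = 4 - 2*F)
123*C(-11) - 69 = 123*(4 - 2*(-11)) - 69 = 123*(4 + 22) - 69 = 123*26 - 69 = 3198 - 69 = 3129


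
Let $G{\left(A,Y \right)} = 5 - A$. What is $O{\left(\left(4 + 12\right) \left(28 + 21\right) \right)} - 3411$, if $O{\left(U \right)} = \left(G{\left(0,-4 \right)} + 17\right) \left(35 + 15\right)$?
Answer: $-2311$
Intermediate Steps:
$O{\left(U \right)} = 1100$ ($O{\left(U \right)} = \left(\left(5 - 0\right) + 17\right) \left(35 + 15\right) = \left(\left(5 + 0\right) + 17\right) 50 = \left(5 + 17\right) 50 = 22 \cdot 50 = 1100$)
$O{\left(\left(4 + 12\right) \left(28 + 21\right) \right)} - 3411 = 1100 - 3411 = -2311$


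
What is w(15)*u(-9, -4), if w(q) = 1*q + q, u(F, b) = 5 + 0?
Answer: 150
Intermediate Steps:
u(F, b) = 5
w(q) = 2*q (w(q) = q + q = 2*q)
w(15)*u(-9, -4) = (2*15)*5 = 30*5 = 150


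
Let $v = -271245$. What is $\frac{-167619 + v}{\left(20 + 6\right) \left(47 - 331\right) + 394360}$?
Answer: $- \frac{9143}{8062} \approx -1.1341$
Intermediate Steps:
$\frac{-167619 + v}{\left(20 + 6\right) \left(47 - 331\right) + 394360} = \frac{-167619 - 271245}{\left(20 + 6\right) \left(47 - 331\right) + 394360} = - \frac{438864}{26 \left(-284\right) + 394360} = - \frac{438864}{-7384 + 394360} = - \frac{438864}{386976} = \left(-438864\right) \frac{1}{386976} = - \frac{9143}{8062}$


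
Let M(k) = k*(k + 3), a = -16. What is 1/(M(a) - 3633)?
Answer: -1/3425 ≈ -0.00029197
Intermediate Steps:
M(k) = k*(3 + k)
1/(M(a) - 3633) = 1/(-16*(3 - 16) - 3633) = 1/(-16*(-13) - 3633) = 1/(208 - 3633) = 1/(-3425) = -1/3425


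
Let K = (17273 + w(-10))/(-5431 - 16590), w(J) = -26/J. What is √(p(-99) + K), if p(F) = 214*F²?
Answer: 2*√17608845759515/5795 ≈ 1448.2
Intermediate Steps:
K = -86378/110105 (K = (17273 - 26/(-10))/(-5431 - 16590) = (17273 - 26*(-⅒))/(-22021) = (17273 + 13/5)*(-1/22021) = (86378/5)*(-1/22021) = -86378/110105 ≈ -0.78451)
√(p(-99) + K) = √(214*(-99)² - 86378/110105) = √(214*9801 - 86378/110105) = √(2097414 - 86378/110105) = √(230935682092/110105) = 2*√17608845759515/5795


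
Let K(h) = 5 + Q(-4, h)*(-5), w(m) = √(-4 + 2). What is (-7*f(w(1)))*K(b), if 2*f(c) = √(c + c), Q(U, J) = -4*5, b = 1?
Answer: -735*2^(¾)*√I/2 ≈ -437.03 - 437.03*I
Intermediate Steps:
Q(U, J) = -20
w(m) = I*√2 (w(m) = √(-2) = I*√2)
f(c) = √2*√c/2 (f(c) = √(c + c)/2 = √(2*c)/2 = (√2*√c)/2 = √2*√c/2)
K(h) = 105 (K(h) = 5 - 20*(-5) = 5 + 100 = 105)
(-7*f(w(1)))*K(b) = -7*√2*√(I*√2)/2*105 = -7*√2*2^(¼)*√I/2*105 = -7*2^(¾)*√I/2*105 = -735*2^(¾)*√I/2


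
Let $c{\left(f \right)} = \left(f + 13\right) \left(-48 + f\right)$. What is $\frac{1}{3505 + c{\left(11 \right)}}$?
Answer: $\frac{1}{2617} \approx 0.00038212$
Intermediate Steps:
$c{\left(f \right)} = \left(-48 + f\right) \left(13 + f\right)$ ($c{\left(f \right)} = \left(13 + f\right) \left(-48 + f\right) = \left(-48 + f\right) \left(13 + f\right)$)
$\frac{1}{3505 + c{\left(11 \right)}} = \frac{1}{3505 - \left(1009 - 121\right)} = \frac{1}{3505 - 888} = \frac{1}{2617}$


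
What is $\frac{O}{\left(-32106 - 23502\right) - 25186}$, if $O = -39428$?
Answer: $\frac{19714}{40397} \approx 0.48801$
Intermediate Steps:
$\frac{O}{\left(-32106 - 23502\right) - 25186} = - \frac{39428}{\left(-32106 - 23502\right) - 25186} = - \frac{39428}{-55608 - 25186} = - \frac{39428}{-80794} = \left(-39428\right) \left(- \frac{1}{80794}\right) = \frac{19714}{40397}$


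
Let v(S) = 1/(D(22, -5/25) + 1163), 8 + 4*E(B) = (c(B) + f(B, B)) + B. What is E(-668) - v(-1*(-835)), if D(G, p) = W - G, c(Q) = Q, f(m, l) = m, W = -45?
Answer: -551289/1096 ≈ -503.00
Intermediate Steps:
E(B) = -2 + 3*B/4 (E(B) = -2 + ((B + B) + B)/4 = -2 + (2*B + B)/4 = -2 + (3*B)/4 = -2 + 3*B/4)
D(G, p) = -45 - G
v(S) = 1/1096 (v(S) = 1/((-45 - 1*22) + 1163) = 1/((-45 - 22) + 1163) = 1/(-67 + 1163) = 1/1096)
E(-668) - v(-1*(-835)) = (-2 + (3/4)*(-668)) - 1*1/1096 = (-2 - 501) - 1/1096 = -503 - 1/1096 = -551289/1096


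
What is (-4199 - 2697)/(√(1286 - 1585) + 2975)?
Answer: -5128900/2212731 + 1724*I*√299/2212731 ≈ -2.3179 + 0.013472*I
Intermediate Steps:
(-4199 - 2697)/(√(1286 - 1585) + 2975) = -6896/(√(-299) + 2975) = -6896/(I*√299 + 2975) = -6896/(2975 + I*√299)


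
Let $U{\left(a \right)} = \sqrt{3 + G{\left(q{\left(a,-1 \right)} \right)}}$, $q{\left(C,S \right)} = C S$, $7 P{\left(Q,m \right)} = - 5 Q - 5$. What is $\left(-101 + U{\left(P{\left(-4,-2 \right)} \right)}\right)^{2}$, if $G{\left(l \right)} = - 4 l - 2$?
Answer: $\frac{\left(707 - \sqrt{469}\right)^{2}}{49} \approx 9585.6$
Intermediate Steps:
$P{\left(Q,m \right)} = - \frac{5}{7} - \frac{5 Q}{7}$ ($P{\left(Q,m \right)} = \frac{- 5 Q - 5}{7} = \frac{-5 - 5 Q}{7} = - \frac{5}{7} - \frac{5 Q}{7}$)
$G{\left(l \right)} = -2 - 4 l$
$U{\left(a \right)} = \sqrt{1 + 4 a}$ ($U{\left(a \right)} = \sqrt{3 - \left(2 + 4 a \left(-1\right)\right)} = \sqrt{3 - \left(2 + 4 \left(- a\right)\right)} = \sqrt{3 + \left(-2 + 4 a\right)} = \sqrt{1 + 4 a}$)
$\left(-101 + U{\left(P{\left(-4,-2 \right)} \right)}\right)^{2} = \left(-101 + \sqrt{1 + 4 \left(- \frac{5}{7} - - \frac{20}{7}\right)}\right)^{2} = \left(-101 + \sqrt{1 + 4 \left(- \frac{5}{7} + \frac{20}{7}\right)}\right)^{2} = \left(-101 + \sqrt{1 + 4 \cdot \frac{15}{7}}\right)^{2} = \left(-101 + \sqrt{1 + \frac{60}{7}}\right)^{2} = \left(-101 + \sqrt{\frac{67}{7}}\right)^{2} = \left(-101 + \frac{\sqrt{469}}{7}\right)^{2}$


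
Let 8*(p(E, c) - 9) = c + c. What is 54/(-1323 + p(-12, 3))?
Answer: -72/1751 ≈ -0.041119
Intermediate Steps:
p(E, c) = 9 + c/4 (p(E, c) = 9 + (c + c)/8 = 9 + (2*c)/8 = 9 + c/4)
54/(-1323 + p(-12, 3)) = 54/(-1323 + (9 + (1/4)*3)) = 54/(-1323 + (9 + 3/4)) = 54/(-1323 + 39/4) = 54/(-5253/4) = 54*(-4/5253) = -72/1751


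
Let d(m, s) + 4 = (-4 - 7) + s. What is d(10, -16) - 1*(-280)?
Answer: 249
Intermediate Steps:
d(m, s) = -15 + s (d(m, s) = -4 + ((-4 - 7) + s) = -4 + (-11 + s) = -15 + s)
d(10, -16) - 1*(-280) = (-15 - 16) - 1*(-280) = -31 + 280 = 249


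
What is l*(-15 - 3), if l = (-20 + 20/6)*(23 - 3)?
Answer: 6000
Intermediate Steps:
l = -1000/3 (l = (-20 + 20*(⅙))*20 = (-20 + 10/3)*20 = -50/3*20 = -1000/3 ≈ -333.33)
l*(-15 - 3) = -1000*(-15 - 3)/3 = -1000/3*(-18) = 6000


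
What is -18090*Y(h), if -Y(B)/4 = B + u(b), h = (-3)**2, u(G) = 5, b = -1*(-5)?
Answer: 1013040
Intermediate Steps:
b = 5
h = 9
Y(B) = -20 - 4*B (Y(B) = -4*(B + 5) = -4*(5 + B) = -20 - 4*B)
-18090*Y(h) = -18090*(-20 - 4*9) = -18090*(-20 - 36) = -18090*(-56) = 1013040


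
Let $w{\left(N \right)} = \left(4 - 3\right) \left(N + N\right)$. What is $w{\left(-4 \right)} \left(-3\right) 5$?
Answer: $120$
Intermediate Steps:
$w{\left(N \right)} = 2 N$ ($w{\left(N \right)} = 1 \cdot 2 N = 2 N$)
$w{\left(-4 \right)} \left(-3\right) 5 = 2 \left(-4\right) \left(-3\right) 5 = \left(-8\right) \left(-3\right) 5 = 24 \cdot 5 = 120$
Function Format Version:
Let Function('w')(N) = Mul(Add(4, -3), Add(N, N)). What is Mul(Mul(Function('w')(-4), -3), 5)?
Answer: 120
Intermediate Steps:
Function('w')(N) = Mul(2, N) (Function('w')(N) = Mul(1, Mul(2, N)) = Mul(2, N))
Mul(Mul(Function('w')(-4), -3), 5) = Mul(Mul(Mul(2, -4), -3), 5) = Mul(Mul(-8, -3), 5) = Mul(24, 5) = 120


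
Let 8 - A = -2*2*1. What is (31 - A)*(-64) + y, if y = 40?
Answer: -1176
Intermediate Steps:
A = 12 (A = 8 - (-2*2) = 8 - (-4) = 8 - 1*(-4) = 8 + 4 = 12)
(31 - A)*(-64) + y = (31 - 1*12)*(-64) + 40 = (31 - 12)*(-64) + 40 = 19*(-64) + 40 = -1216 + 40 = -1176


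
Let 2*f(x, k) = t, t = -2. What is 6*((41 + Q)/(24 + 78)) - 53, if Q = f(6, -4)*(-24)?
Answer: -836/17 ≈ -49.176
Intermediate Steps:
f(x, k) = -1 (f(x, k) = (½)*(-2) = -1)
Q = 24 (Q = -1*(-24) = 24)
6*((41 + Q)/(24 + 78)) - 53 = 6*((41 + 24)/(24 + 78)) - 53 = 6*(65/102) - 53 = 65/17 - 53 = -836/17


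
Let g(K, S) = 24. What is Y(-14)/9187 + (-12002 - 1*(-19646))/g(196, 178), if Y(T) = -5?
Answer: 5852109/18374 ≈ 318.50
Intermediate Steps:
Y(-14)/9187 + (-12002 - 1*(-19646))/g(196, 178) = -5/9187 + (-12002 - 1*(-19646))/24 = -5*1/9187 + (-12002 + 19646)*(1/24) = -5/9187 + 7644*(1/24) = -5/9187 + 637/2 = 5852109/18374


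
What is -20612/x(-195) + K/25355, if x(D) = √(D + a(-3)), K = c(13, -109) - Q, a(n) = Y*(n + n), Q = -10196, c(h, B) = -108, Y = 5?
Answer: 10088/25355 + 20612*I/15 ≈ 0.39787 + 1374.1*I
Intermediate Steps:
a(n) = 10*n (a(n) = 5*(n + n) = 5*(2*n) = 10*n)
K = 10088 (K = -108 - 1*(-10196) = -108 + 10196 = 10088)
x(D) = √(-30 + D) (x(D) = √(D + 10*(-3)) = √(D - 30) = √(-30 + D))
-20612/x(-195) + K/25355 = -20612/√(-30 - 195) + 10088/25355 = -20612*(-I/15) + 10088*(1/25355) = -20612*(-I/15) + 10088/25355 = -(-20612)*I/15 + 10088/25355 = 20612*I/15 + 10088/25355 = 10088/25355 + 20612*I/15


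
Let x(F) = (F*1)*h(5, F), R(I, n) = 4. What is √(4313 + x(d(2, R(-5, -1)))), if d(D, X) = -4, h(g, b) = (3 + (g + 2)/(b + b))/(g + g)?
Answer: √431215/10 ≈ 65.667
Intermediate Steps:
h(g, b) = (3 + (2 + g)/(2*b))/(2*g) (h(g, b) = (3 + (2 + g)/((2*b)))/((2*g)) = (3 + (2 + g)*(1/(2*b)))*(1/(2*g)) = (3 + (2 + g)/(2*b))*(1/(2*g)) = (3 + (2 + g)/(2*b))/(2*g))
x(F) = 7/20 + 3*F/10 (x(F) = (F*1)*((¼)*(2 + 5 + 6*F)/(F*5)) = F*((¼)*(⅕)*(7 + 6*F)/F) = F*((7 + 6*F)/(20*F)) = 7/20 + 3*F/10)
√(4313 + x(d(2, R(-5, -1)))) = √(4313 + (7/20 + (3/10)*(-4))) = √(4313 + (7/20 - 6/5)) = √(4313 - 17/20) = √(86243/20) = √431215/10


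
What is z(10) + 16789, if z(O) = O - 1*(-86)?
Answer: 16885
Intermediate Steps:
z(O) = 86 + O (z(O) = O + 86 = 86 + O)
z(10) + 16789 = (86 + 10) + 16789 = 96 + 16789 = 16885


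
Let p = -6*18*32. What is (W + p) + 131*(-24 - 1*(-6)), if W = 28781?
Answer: 22967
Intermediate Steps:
p = -3456 (p = -108*32 = -3456)
(W + p) + 131*(-24 - 1*(-6)) = (28781 - 3456) + 131*(-24 - 1*(-6)) = 25325 + 131*(-24 + 6) = 25325 + 131*(-18) = 25325 - 2358 = 22967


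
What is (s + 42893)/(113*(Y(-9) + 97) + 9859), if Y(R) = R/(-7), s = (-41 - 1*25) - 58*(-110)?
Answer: 344449/146757 ≈ 2.3471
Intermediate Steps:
s = 6314 (s = (-41 - 25) + 6380 = -66 + 6380 = 6314)
Y(R) = -R/7 (Y(R) = R*(-1/7) = -R/7)
(s + 42893)/(113*(Y(-9) + 97) + 9859) = (6314 + 42893)/(113*(-1/7*(-9) + 97) + 9859) = 49207/(113*(9/7 + 97) + 9859) = 49207/(113*(688/7) + 9859) = 49207/(77744/7 + 9859) = 49207/(146757/7) = 49207*(7/146757) = 344449/146757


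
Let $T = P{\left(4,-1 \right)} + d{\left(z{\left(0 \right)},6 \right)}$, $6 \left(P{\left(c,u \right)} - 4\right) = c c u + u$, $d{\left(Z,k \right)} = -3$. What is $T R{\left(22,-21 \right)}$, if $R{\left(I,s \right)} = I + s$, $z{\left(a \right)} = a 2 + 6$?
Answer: $- \frac{11}{6} \approx -1.8333$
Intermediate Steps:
$z{\left(a \right)} = 6 + 2 a$ ($z{\left(a \right)} = 2 a + 6 = 6 + 2 a$)
$P{\left(c,u \right)} = 4 + \frac{u}{6} + \frac{u c^{2}}{6}$ ($P{\left(c,u \right)} = 4 + \frac{c c u + u}{6} = 4 + \frac{c^{2} u + u}{6} = 4 + \frac{u c^{2} + u}{6} = 4 + \frac{u + u c^{2}}{6} = 4 + \left(\frac{u}{6} + \frac{u c^{2}}{6}\right) = 4 + \frac{u}{6} + \frac{u c^{2}}{6}$)
$T = - \frac{11}{6}$ ($T = \left(4 + \frac{1}{6} \left(-1\right) + \frac{1}{6} \left(-1\right) 4^{2}\right) - 3 = \left(4 - \frac{1}{6} + \frac{1}{6} \left(-1\right) 16\right) - 3 = \left(4 - \frac{1}{6} - \frac{8}{3}\right) - 3 = \frac{7}{6} - 3 = - \frac{11}{6} \approx -1.8333$)
$T R{\left(22,-21 \right)} = - \frac{11 \left(22 - 21\right)}{6} = \left(- \frac{11}{6}\right) 1 = - \frac{11}{6}$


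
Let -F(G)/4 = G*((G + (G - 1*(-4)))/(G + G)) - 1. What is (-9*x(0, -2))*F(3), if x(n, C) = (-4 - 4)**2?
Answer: 9216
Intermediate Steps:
x(n, C) = 64 (x(n, C) = (-8)**2 = 64)
F(G) = -4 - 4*G (F(G) = -4*(G*((G + (G - 1*(-4)))/(G + G)) - 1) = -4*(G*((G + (G + 4))/((2*G))) - 1) = -4*(G*((G + (4 + G))*(1/(2*G))) - 1) = -4*(G*((4 + 2*G)*(1/(2*G))) - 1) = -4*(G*((4 + 2*G)/(2*G)) - 1) = -4*((2 + G) - 1) = -4*(1 + G) = -4 - 4*G)
(-9*x(0, -2))*F(3) = (-9*64)*(-4 - 4*3) = -576*(-4 - 12) = -576*(-16) = 9216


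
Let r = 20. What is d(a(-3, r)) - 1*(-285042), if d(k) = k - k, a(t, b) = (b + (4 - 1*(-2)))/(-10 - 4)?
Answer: 285042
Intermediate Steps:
a(t, b) = -3/7 - b/14 (a(t, b) = (b + (4 + 2))/(-14) = (b + 6)*(-1/14) = (6 + b)*(-1/14) = -3/7 - b/14)
d(k) = 0
d(a(-3, r)) - 1*(-285042) = 0 - 1*(-285042) = 0 + 285042 = 285042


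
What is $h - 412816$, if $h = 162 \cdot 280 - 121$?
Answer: $-367577$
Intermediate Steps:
$h = 45239$ ($h = 45360 - 121 = 45239$)
$h - 412816 = 45239 - 412816 = -367577$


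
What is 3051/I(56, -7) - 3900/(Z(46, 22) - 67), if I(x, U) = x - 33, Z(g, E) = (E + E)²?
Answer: 1870873/14329 ≈ 130.57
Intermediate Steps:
Z(g, E) = 4*E² (Z(g, E) = (2*E)² = 4*E²)
I(x, U) = -33 + x
3051/I(56, -7) - 3900/(Z(46, 22) - 67) = 3051/(-33 + 56) - 3900/(4*22² - 67) = 3051/23 - 3900/(4*484 - 67) = 3051*(1/23) - 3900/(1936 - 67) = 3051/23 - 3900/1869 = 3051/23 - 3900*1/1869 = 3051/23 - 1300/623 = 1870873/14329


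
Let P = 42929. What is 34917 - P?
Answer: -8012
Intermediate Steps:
34917 - P = 34917 - 1*42929 = 34917 - 42929 = -8012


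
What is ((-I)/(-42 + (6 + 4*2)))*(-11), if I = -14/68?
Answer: 11/136 ≈ 0.080882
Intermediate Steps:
I = -7/34 (I = -14*1/68 = -7/34 ≈ -0.20588)
((-I)/(-42 + (6 + 4*2)))*(-11) = ((-1*(-7/34))/(-42 + (6 + 4*2)))*(-11) = (7/(34*(-42 + (6 + 8))))*(-11) = (7/(34*(-42 + 14)))*(-11) = ((7/34)/(-28))*(-11) = ((7/34)*(-1/28))*(-11) = -1/136*(-11) = 11/136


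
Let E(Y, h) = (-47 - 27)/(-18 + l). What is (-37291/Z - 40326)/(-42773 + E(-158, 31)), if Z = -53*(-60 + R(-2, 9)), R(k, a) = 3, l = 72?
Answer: 1096759233/1162992356 ≈ 0.94305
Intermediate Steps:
E(Y, h) = -37/27 (E(Y, h) = (-47 - 27)/(-18 + 72) = -74/54 = -74*1/54 = -37/27)
Z = 3021 (Z = -53*(-60 + 3) = -53*(-57) = -1*(-3021) = 3021)
(-37291/Z - 40326)/(-42773 + E(-158, 31)) = (-37291/3021 - 40326)/(-42773 - 37/27) = (-37291*1/3021 - 40326)/(-1154908/27) = (-37291/3021 - 40326)*(-27/1154908) = -121862137/3021*(-27/1154908) = 1096759233/1162992356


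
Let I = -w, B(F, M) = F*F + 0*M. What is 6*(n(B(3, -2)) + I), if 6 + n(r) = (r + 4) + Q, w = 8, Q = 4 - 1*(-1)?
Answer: 24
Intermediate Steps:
Q = 5 (Q = 4 + 1 = 5)
B(F, M) = F² (B(F, M) = F² + 0 = F²)
n(r) = 3 + r (n(r) = -6 + ((r + 4) + 5) = -6 + ((4 + r) + 5) = -6 + (9 + r) = 3 + r)
I = -8 (I = -1*8 = -8)
6*(n(B(3, -2)) + I) = 6*((3 + 3²) - 8) = 6*((3 + 9) - 8) = 6*(12 - 8) = 6*4 = 24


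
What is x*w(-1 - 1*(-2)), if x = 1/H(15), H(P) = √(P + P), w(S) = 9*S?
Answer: 3*√30/10 ≈ 1.6432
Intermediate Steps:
H(P) = √2*√P (H(P) = √(2*P) = √2*√P)
x = √30/30 (x = 1/(√2*√15) = 1/(√30) = √30/30 ≈ 0.18257)
x*w(-1 - 1*(-2)) = (√30/30)*(9*(-1 - 1*(-2))) = (√30/30)*(9*(-1 + 2)) = (√30/30)*(9*1) = (√30/30)*9 = 3*√30/10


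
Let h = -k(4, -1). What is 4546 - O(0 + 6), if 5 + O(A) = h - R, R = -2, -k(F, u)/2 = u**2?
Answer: 4547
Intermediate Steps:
k(F, u) = -2*u**2
h = 2 (h = -(-2)*(-1)**2 = -(-2) = -1*(-2) = 2)
O(A) = -1 (O(A) = -5 + (2 - 1*(-2)) = -5 + (2 + 2) = -5 + 4 = -1)
4546 - O(0 + 6) = 4546 - 1*(-1) = 4546 + 1 = 4547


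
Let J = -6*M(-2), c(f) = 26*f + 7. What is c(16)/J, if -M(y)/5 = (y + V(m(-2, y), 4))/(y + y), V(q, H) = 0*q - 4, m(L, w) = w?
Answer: 47/5 ≈ 9.4000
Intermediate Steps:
V(q, H) = -4 (V(q, H) = 0 - 4 = -4)
c(f) = 7 + 26*f
M(y) = -5*(-4 + y)/(2*y) (M(y) = -5*(y - 4)/(y + y) = -5*(-4 + y)/(2*y))
J = 45 (J = -6*(-5/2 + 10/(-2)) = -6*(-5/2 + 10*(-1/2)) = -6*(-5/2 - 5) = -6*(-15/2) = 45)
c(16)/J = (7 + 26*16)/45 = (7 + 416)*(1/45) = 423*(1/45) = 47/5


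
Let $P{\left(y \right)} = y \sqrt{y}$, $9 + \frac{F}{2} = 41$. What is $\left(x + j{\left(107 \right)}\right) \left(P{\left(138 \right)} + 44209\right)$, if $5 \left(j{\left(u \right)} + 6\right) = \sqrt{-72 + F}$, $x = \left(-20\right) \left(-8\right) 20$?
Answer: $\frac{2 \left(7985 + i \sqrt{2}\right) \left(44209 + 138 \sqrt{138}\right)}{5} \approx 1.4638 \cdot 10^{8} + 25925.0 i$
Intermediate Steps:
$F = 64$ ($F = -18 + 2 \cdot 41 = -18 + 82 = 64$)
$x = 3200$ ($x = 160 \cdot 20 = 3200$)
$j{\left(u \right)} = -6 + \frac{2 i \sqrt{2}}{5}$ ($j{\left(u \right)} = -6 + \frac{\sqrt{-72 + 64}}{5} = -6 + \frac{\sqrt{-8}}{5} = -6 + \frac{2 i \sqrt{2}}{5}$)
$P{\left(y \right)} = y^{\frac{3}{2}}$
$\left(x + j{\left(107 \right)}\right) \left(P{\left(138 \right)} + 44209\right) = \left(3200 - \left(6 - \frac{2 i \sqrt{2}}{5}\right)\right) \left(138^{\frac{3}{2}} + 44209\right) = \left(3194 + \frac{2 i \sqrt{2}}{5}\right) \left(138 \sqrt{138} + 44209\right) = \left(3194 + \frac{2 i \sqrt{2}}{5}\right) \left(44209 + 138 \sqrt{138}\right)$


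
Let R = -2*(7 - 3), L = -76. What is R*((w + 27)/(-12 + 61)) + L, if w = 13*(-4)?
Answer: -3524/49 ≈ -71.918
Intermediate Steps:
w = -52
R = -8 (R = -2*4 = -8)
R*((w + 27)/(-12 + 61)) + L = -8*(-52 + 27)/(-12 + 61) - 76 = -(-200)/49 - 76 = -8*(-25/49) - 76 = 200/49 - 76 = -3524/49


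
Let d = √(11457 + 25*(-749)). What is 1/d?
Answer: -I*√1817/3634 ≈ -0.01173*I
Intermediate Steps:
d = 2*I*√1817 (d = √(11457 - 18725) = √(-7268) = 2*I*√1817 ≈ 85.253*I)
1/d = 1/(2*I*√1817) = -I*√1817/3634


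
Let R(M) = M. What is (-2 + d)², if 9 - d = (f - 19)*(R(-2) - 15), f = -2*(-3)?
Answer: 45796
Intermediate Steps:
f = 6
d = -212 (d = 9 - (6 - 19)*(-2 - 15) = 9 - (-13)*(-17) = 9 - 1*221 = 9 - 221 = -212)
(-2 + d)² = (-2 - 212)² = (-214)² = 45796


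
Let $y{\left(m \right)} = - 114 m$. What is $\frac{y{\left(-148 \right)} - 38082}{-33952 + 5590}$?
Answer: $\frac{3535}{4727} \approx 0.74783$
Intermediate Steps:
$\frac{y{\left(-148 \right)} - 38082}{-33952 + 5590} = \frac{\left(-114\right) \left(-148\right) - 38082}{-33952 + 5590} = \frac{16872 - 38082}{-28362} = \left(-21210\right) \left(- \frac{1}{28362}\right) = \frac{3535}{4727}$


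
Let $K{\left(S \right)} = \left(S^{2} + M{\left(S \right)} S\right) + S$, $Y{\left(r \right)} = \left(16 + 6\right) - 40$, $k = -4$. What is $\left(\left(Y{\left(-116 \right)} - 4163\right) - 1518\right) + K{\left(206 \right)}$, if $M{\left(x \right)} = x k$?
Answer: $-132801$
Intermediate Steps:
$M{\left(x \right)} = - 4 x$ ($M{\left(x \right)} = x \left(-4\right) = - 4 x$)
$Y{\left(r \right)} = -18$ ($Y{\left(r \right)} = 22 - 40 = -18$)
$K{\left(S \right)} = S - 3 S^{2}$ ($K{\left(S \right)} = \left(S^{2} + - 4 S S\right) + S = \left(S^{2} - 4 S^{2}\right) + S = - 3 S^{2} + S = S - 3 S^{2}$)
$\left(\left(Y{\left(-116 \right)} - 4163\right) - 1518\right) + K{\left(206 \right)} = \left(\left(-18 - 4163\right) - 1518\right) + 206 \left(1 - 618\right) = \left(-4181 - 1518\right) + 206 \left(1 - 618\right) = -5699 + 206 \left(-617\right) = -5699 - 127102 = -132801$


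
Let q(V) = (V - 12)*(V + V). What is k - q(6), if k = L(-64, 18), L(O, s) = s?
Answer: 90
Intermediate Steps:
q(V) = 2*V*(-12 + V) (q(V) = (-12 + V)*(2*V) = 2*V*(-12 + V))
k = 18
k - q(6) = 18 - 2*6*(-12 + 6) = 18 - 2*6*(-6) = 18 - 1*(-72) = 18 + 72 = 90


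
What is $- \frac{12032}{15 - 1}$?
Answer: $- \frac{6016}{7} \approx -859.43$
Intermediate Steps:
$- \frac{12032}{15 - 1} = - \frac{12032}{14} = \left(-12032\right) \frac{1}{14} = - \frac{6016}{7}$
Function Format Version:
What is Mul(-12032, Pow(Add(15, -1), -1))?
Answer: Rational(-6016, 7) ≈ -859.43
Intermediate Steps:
Mul(-12032, Pow(Add(15, -1), -1)) = Mul(-12032, Pow(14, -1)) = Mul(-12032, Rational(1, 14)) = Rational(-6016, 7)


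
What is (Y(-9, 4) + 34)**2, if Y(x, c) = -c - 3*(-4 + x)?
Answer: 4761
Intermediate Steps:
Y(x, c) = 12 - c - 3*x (Y(x, c) = -c + (12 - 3*x) = 12 - c - 3*x)
(Y(-9, 4) + 34)**2 = ((12 - 1*4 - 3*(-9)) + 34)**2 = ((12 - 4 + 27) + 34)**2 = (35 + 34)**2 = 69**2 = 4761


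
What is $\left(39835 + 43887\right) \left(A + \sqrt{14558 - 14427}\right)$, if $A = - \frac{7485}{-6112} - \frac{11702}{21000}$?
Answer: $\frac{448239090217}{8022000} + 83722 \sqrt{131} \approx 1.0141 \cdot 10^{6}$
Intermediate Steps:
$A = \frac{10707797}{16044000}$ ($A = \left(-7485\right) \left(- \frac{1}{6112}\right) - \frac{5851}{10500} = \frac{7485}{6112} - \frac{5851}{10500} = \frac{10707797}{16044000} \approx 0.6674$)
$\left(39835 + 43887\right) \left(A + \sqrt{14558 - 14427}\right) = \left(39835 + 43887\right) \left(\frac{10707797}{16044000} + \sqrt{14558 - 14427}\right) = 83722 \left(\frac{10707797}{16044000} + \sqrt{131}\right) = \frac{448239090217}{8022000} + 83722 \sqrt{131}$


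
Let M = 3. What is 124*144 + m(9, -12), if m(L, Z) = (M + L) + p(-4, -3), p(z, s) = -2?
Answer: 17866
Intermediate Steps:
m(L, Z) = 1 + L (m(L, Z) = (3 + L) - 2 = 1 + L)
124*144 + m(9, -12) = 124*144 + (1 + 9) = 17856 + 10 = 17866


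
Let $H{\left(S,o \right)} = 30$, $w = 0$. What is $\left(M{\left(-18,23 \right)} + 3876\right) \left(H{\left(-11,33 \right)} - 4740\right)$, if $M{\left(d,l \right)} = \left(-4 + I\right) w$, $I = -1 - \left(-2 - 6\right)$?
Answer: $-18255960$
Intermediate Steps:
$I = 7$ ($I = -1 - \left(-2 - 6\right) = -1 - -8 = -1 + 8 = 7$)
$M{\left(d,l \right)} = 0$ ($M{\left(d,l \right)} = \left(-4 + 7\right) 0 = 3 \cdot 0 = 0$)
$\left(M{\left(-18,23 \right)} + 3876\right) \left(H{\left(-11,33 \right)} - 4740\right) = \left(0 + 3876\right) \left(30 - 4740\right) = 3876 \left(-4710\right) = -18255960$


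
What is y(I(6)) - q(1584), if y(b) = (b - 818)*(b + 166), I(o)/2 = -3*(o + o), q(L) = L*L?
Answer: -2592716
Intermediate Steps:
q(L) = L²
I(o) = -12*o (I(o) = 2*(-3*(o + o)) = 2*(-6*o) = -12*o)
y(b) = (-818 + b)*(166 + b)
y(I(6)) - q(1584) = (-135788 + (-12*6)² - (-7824)*6) - 1*1584² = (-135788 + (-72)² - 652*(-72)) - 1*2509056 = (-135788 + 5184 + 46944) - 2509056 = -83660 - 2509056 = -2592716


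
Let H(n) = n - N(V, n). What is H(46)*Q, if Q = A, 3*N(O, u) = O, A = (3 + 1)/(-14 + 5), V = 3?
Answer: -20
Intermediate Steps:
A = -4/9 (A = 4/(-9) = 4*(-1/9) = -4/9 ≈ -0.44444)
N(O, u) = O/3
Q = -4/9 ≈ -0.44444
H(n) = -1 + n (H(n) = n - 3/3 = n - 1*1 = n - 1 = -1 + n)
H(46)*Q = (-1 + 46)*(-4/9) = 45*(-4/9) = -20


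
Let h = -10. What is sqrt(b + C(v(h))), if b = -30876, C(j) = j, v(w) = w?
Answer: I*sqrt(30886) ≈ 175.74*I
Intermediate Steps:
sqrt(b + C(v(h))) = sqrt(-30876 - 10) = sqrt(-30886) = I*sqrt(30886)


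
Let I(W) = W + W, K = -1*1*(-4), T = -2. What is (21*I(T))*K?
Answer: -336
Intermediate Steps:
K = 4 (K = -1*(-4) = 4)
I(W) = 2*W
(21*I(T))*K = (21*(2*(-2)))*4 = (21*(-4))*4 = -84*4 = -336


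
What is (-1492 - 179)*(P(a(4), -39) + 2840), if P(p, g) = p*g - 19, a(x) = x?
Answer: -4453215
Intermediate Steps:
P(p, g) = -19 + g*p (P(p, g) = g*p - 19 = -19 + g*p)
(-1492 - 179)*(P(a(4), -39) + 2840) = (-1492 - 179)*((-19 - 39*4) + 2840) = -1671*((-19 - 156) + 2840) = -1671*(-175 + 2840) = -1671*2665 = -4453215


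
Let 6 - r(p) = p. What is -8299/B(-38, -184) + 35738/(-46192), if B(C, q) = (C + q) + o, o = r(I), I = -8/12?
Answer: 281738869/7460008 ≈ 37.767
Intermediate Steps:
I = -⅔ (I = -8*1/12 = -⅔ ≈ -0.66667)
r(p) = 6 - p
o = 20/3 (o = 6 - 1*(-⅔) = 6 + ⅔ = 20/3 ≈ 6.6667)
B(C, q) = 20/3 + C + q (B(C, q) = (C + q) + 20/3 = 20/3 + C + q)
-8299/B(-38, -184) + 35738/(-46192) = -8299/(20/3 - 38 - 184) + 35738/(-46192) = -8299/(-646/3) + 35738*(-1/46192) = -8299*(-3/646) - 17869/23096 = 24897/646 - 17869/23096 = 281738869/7460008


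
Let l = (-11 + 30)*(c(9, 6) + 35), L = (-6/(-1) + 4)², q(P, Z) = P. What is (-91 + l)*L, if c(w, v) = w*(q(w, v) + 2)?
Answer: 245500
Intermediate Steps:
c(w, v) = w*(2 + w) (c(w, v) = w*(w + 2) = w*(2 + w))
L = 100 (L = (-6*(-1) + 4)² = (6 + 4)² = 10² = 100)
l = 2546 (l = (-11 + 30)*(9*(2 + 9) + 35) = 19*(9*11 + 35) = 19*(99 + 35) = 19*134 = 2546)
(-91 + l)*L = (-91 + 2546)*100 = 2455*100 = 245500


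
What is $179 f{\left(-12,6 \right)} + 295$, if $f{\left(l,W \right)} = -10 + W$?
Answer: $-421$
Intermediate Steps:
$179 f{\left(-12,6 \right)} + 295 = 179 \left(-10 + 6\right) + 295 = 179 \left(-4\right) + 295 = -716 + 295 = -421$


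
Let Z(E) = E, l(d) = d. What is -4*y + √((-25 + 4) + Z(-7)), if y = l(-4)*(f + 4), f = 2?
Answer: 96 + 2*I*√7 ≈ 96.0 + 5.2915*I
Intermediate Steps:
y = -24 (y = -4*(2 + 4) = -4*6 = -24)
-4*y + √((-25 + 4) + Z(-7)) = -4*(-24) + √((-25 + 4) - 7) = 96 + √(-21 - 7) = 96 + √(-28) = 96 + 2*I*√7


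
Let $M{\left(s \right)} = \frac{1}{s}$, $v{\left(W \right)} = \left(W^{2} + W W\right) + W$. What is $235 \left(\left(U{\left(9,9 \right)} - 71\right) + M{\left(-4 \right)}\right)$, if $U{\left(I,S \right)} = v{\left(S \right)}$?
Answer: $\frac{93765}{4} \approx 23441.0$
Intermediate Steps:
$v{\left(W \right)} = W + 2 W^{2}$ ($v{\left(W \right)} = \left(W^{2} + W^{2}\right) + W = 2 W^{2} + W = W + 2 W^{2}$)
$U{\left(I,S \right)} = S \left(1 + 2 S\right)$
$235 \left(\left(U{\left(9,9 \right)} - 71\right) + M{\left(-4 \right)}\right) = 235 \left(\left(9 \left(1 + 2 \cdot 9\right) - 71\right) + \frac{1}{-4}\right) = 235 \left(\left(9 \left(1 + 18\right) - 71\right) - \frac{1}{4}\right) = 235 \left(\left(9 \cdot 19 - 71\right) - \frac{1}{4}\right) = 235 \left(\left(171 - 71\right) - \frac{1}{4}\right) = 235 \left(100 - \frac{1}{4}\right) = 235 \cdot \frac{399}{4} = \frac{93765}{4}$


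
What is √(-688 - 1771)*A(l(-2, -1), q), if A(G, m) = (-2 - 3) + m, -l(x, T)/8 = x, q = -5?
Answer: -10*I*√2459 ≈ -495.88*I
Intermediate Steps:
l(x, T) = -8*x
A(G, m) = -5 + m
√(-688 - 1771)*A(l(-2, -1), q) = √(-688 - 1771)*(-5 - 5) = √(-2459)*(-10) = (I*√2459)*(-10) = -10*I*√2459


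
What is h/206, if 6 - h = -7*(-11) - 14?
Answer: -57/206 ≈ -0.27670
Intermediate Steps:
h = -57 (h = 6 - (-7*(-11) - 14) = 6 - (77 - 14) = 6 - 1*63 = 6 - 63 = -57)
h/206 = -57/206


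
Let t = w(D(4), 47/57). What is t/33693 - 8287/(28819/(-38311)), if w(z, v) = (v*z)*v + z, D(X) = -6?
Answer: 1654973003413597/150227349723 ≈ 11016.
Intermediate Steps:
w(z, v) = z + z*v² (w(z, v) = z*v² + z = z + z*v²)
t = -10916/1083 (t = -6*(1 + (47/57)²) = -6*(1 + 2209/3249) = -6*5458/3249 = -10916/1083 ≈ -10.079)
t/33693 - 8287/(28819/(-38311)) = -10916/1083/33693 - 8287/(28819/(-38311)) = -10916/1083*1/33693 - 8287/(28819*(-1/38311)) = -10916/36489519 - 8287/(-4117/5473) = -10916/36489519 - 8287*(-5473/4117) = -10916/36489519 + 45354751/4117 = 1654973003413597/150227349723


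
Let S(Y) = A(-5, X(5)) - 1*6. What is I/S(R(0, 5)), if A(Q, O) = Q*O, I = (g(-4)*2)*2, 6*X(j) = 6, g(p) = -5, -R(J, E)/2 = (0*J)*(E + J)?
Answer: 20/11 ≈ 1.8182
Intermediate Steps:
R(J, E) = 0 (R(J, E) = -2*0*J*(E + J) = -0*(E + J) = -2*0 = 0)
X(j) = 1 (X(j) = (⅙)*6 = 1)
I = -20 (I = -5*2*2 = -10*2 = -20)
A(Q, O) = O*Q
S(Y) = -11 (S(Y) = 1*(-5) - 1*6 = -5 - 6 = -11)
I/S(R(0, 5)) = -20/(-11) = -20*(-1/11) = 20/11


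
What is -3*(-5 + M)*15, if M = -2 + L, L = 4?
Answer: 135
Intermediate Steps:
M = 2 (M = -2 + 4 = 2)
-3*(-5 + M)*15 = -3*(-5 + 2)*15 = -3*(-3)*15 = 9*15 = 135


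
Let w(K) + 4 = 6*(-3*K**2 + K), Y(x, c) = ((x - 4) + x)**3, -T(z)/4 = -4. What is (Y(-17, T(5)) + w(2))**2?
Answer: 3017964096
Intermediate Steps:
T(z) = 16 (T(z) = -4*(-4) = 16)
Y(x, c) = (-4 + 2*x)**3 (Y(x, c) = ((-4 + x) + x)**3 = (-4 + 2*x)**3)
w(K) = -4 - 18*K**2 + 6*K (w(K) = -4 + 6*(-3*K**2 + K) = -4 + 6*(K - 3*K**2) = -4 + (-18*K**2 + 6*K) = -4 - 18*K**2 + 6*K)
(Y(-17, T(5)) + w(2))**2 = (8*(-2 - 17)**3 + (-4 - 18*2**2 + 6*2))**2 = (8*(-19)**3 + (-4 - 18*4 + 12))**2 = (8*(-6859) + (-4 - 72 + 12))**2 = (-54872 - 64)**2 = (-54936)**2 = 3017964096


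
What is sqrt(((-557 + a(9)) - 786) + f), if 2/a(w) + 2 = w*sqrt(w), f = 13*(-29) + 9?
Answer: I*sqrt(42773)/5 ≈ 41.363*I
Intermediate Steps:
f = -368 (f = -377 + 9 = -368)
a(w) = 2/(-2 + w**(3/2)) (a(w) = 2/(-2 + w*sqrt(w)) = 2/(-2 + w**(3/2)))
sqrt(((-557 + a(9)) - 786) + f) = sqrt(((-557 + 2/(-2 + 9**(3/2))) - 786) - 368) = sqrt(((-557 + 2/(-2 + 27)) - 786) - 368) = sqrt(((-557 + 2/25) - 786) - 368) = sqrt((-13923/25 - 786) - 368) = sqrt(-33573/25 - 368) = sqrt(-42773/25) = I*sqrt(42773)/5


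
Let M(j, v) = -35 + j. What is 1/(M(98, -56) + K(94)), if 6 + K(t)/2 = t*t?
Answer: 1/17723 ≈ 5.6424e-5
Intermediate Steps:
K(t) = -12 + 2*t**2 (K(t) = -12 + 2*(t*t) = -12 + 2*t**2)
1/(M(98, -56) + K(94)) = 1/((-35 + 98) + (-12 + 2*94**2)) = 1/(63 + (-12 + 2*8836)) = 1/(63 + (-12 + 17672)) = 1/(63 + 17660) = 1/17723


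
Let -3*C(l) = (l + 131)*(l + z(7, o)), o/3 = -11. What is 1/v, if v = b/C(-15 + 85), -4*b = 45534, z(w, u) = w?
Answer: 10318/22767 ≈ 0.45320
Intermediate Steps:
o = -33 (o = 3*(-11) = -33)
b = -22767/2 (b = -¼*45534 = -22767/2 ≈ -11384.)
C(l) = -(7 + l)*(131 + l)/3 (C(l) = -(l + 131)*(l + 7)/3 = -(131 + l)*(7 + l)/3 = -(7 + l)*(131 + l)/3)
v = 22767/10318 (v = -22767/(2*(-917/3 - 46*(-15 + 85) - (-15 + 85)²/3)) = -22767/(2*(-917/3 - 46*70 - ⅓*70²)) = -22767/(2*(-917/3 - 3220 - ⅓*4900)) = -22767/(2*(-917/3 - 3220 - 4900/3)) = -22767/2/(-5159) = -22767/2*(-1/5159) = 22767/10318 ≈ 2.2065)
1/v = 1/(22767/10318) = 10318/22767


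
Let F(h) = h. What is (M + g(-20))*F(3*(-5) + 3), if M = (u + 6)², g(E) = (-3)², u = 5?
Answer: -1560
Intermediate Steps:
g(E) = 9
M = 121 (M = (5 + 6)² = 11² = 121)
(M + g(-20))*F(3*(-5) + 3) = (121 + 9)*(3*(-5) + 3) = 130*(-15 + 3) = 130*(-12) = -1560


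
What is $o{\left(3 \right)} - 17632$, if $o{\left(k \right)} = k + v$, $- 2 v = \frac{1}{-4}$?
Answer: $- \frac{141031}{8} \approx -17629.0$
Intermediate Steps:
$v = \frac{1}{8}$ ($v = - \frac{1}{2 \left(-4\right)} = \left(- \frac{1}{2}\right) \left(- \frac{1}{4}\right) = \frac{1}{8} \approx 0.125$)
$o{\left(k \right)} = \frac{1}{8} + k$ ($o{\left(k \right)} = k + \frac{1}{8} = \frac{1}{8} + k$)
$o{\left(3 \right)} - 17632 = \left(\frac{1}{8} + 3\right) - 17632 = \frac{25}{8} - 17632 = - \frac{141031}{8}$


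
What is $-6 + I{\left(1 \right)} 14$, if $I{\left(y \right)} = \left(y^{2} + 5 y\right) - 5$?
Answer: $8$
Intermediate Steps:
$I{\left(y \right)} = -5 + y^{2} + 5 y$
$-6 + I{\left(1 \right)} 14 = -6 + \left(-5 + 1^{2} + 5 \cdot 1\right) 14 = -6 + \left(-5 + 1 + 5\right) 14 = -6 + 1 \cdot 14 = -6 + 14 = 8$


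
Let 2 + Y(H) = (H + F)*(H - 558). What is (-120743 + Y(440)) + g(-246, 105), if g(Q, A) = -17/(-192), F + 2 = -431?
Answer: -23341615/192 ≈ -1.2157e+5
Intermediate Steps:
F = -433 (F = -2 - 431 = -433)
Y(H) = -2 + (-558 + H)*(-433 + H) (Y(H) = -2 + (H - 433)*(H - 558) = -2 + (-433 + H)*(-558 + H) = -2 + (-558 + H)*(-433 + H))
g(Q, A) = 17/192 (g(Q, A) = -17*(-1/192) = 17/192)
(-120743 + Y(440)) + g(-246, 105) = (-120743 + (241612 + 440² - 991*440)) + 17/192 = (-120743 + (241612 + 193600 - 436040)) + 17/192 = (-120743 - 828) + 17/192 = -121571 + 17/192 = -23341615/192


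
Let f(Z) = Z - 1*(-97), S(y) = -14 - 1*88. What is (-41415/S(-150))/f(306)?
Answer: 13805/13702 ≈ 1.0075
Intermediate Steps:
S(y) = -102 (S(y) = -14 - 88 = -102)
f(Z) = 97 + Z (f(Z) = Z + 97 = 97 + Z)
(-41415/S(-150))/f(306) = (-41415/(-102))/(97 + 306) = -41415*(-1/102)/403 = (13805/34)*(1/403) = 13805/13702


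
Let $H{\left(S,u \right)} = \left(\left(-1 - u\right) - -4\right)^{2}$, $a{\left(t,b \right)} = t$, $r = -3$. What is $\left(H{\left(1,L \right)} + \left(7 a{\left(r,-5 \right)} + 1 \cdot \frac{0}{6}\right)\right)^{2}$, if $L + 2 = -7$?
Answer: $15129$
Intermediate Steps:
$L = -9$ ($L = -2 - 7 = -9$)
$H{\left(S,u \right)} = \left(3 - u\right)^{2}$ ($H{\left(S,u \right)} = \left(\left(-1 - u\right) + 4\right)^{2} = \left(3 - u\right)^{2}$)
$\left(H{\left(1,L \right)} + \left(7 a{\left(r,-5 \right)} + 1 \cdot \frac{0}{6}\right)\right)^{2} = \left(\left(-3 - 9\right)^{2} + \left(7 \left(-3\right) + 1 \cdot \frac{0}{6}\right)\right)^{2} = \left(\left(-12\right)^{2} - \left(21 - 0 \cdot \frac{1}{6}\right)\right)^{2} = \left(144 + \left(-21 + 1 \cdot 0\right)\right)^{2} = \left(144 + \left(-21 + 0\right)\right)^{2} = \left(144 - 21\right)^{2} = 123^{2} = 15129$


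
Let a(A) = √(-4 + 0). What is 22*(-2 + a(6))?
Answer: -44 + 44*I ≈ -44.0 + 44.0*I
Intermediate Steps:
a(A) = 2*I (a(A) = √(-4) = 2*I)
22*(-2 + a(6)) = 22*(-2 + 2*I) = -44 + 44*I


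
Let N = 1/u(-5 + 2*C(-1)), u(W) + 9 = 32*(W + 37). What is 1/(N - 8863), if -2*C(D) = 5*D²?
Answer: -855/7577864 ≈ -0.00011283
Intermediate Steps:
C(D) = -5*D²/2
u(W) = 1175 + 32*W (u(W) = -9 + 32*(W + 37) = -9 + 32*(37 + W) = -9 + (1184 + 32*W) = 1175 + 32*W)
N = 1/855 (N = 1/(1175 + 32*(-5 + 2*(-5/2*(-1)²))) = 1/(1175 + 32*(-5 + 2*(-5/2*1))) = 1/(1175 + 32*(-5 + 2*(-5/2))) = 1/(1175 + 32*(-5 - 5)) = 1/(1175 + 32*(-10)) = 1/(1175 - 320) = 1/855 ≈ 0.0011696)
1/(N - 8863) = 1/(1/855 - 8863) = 1/(-7577864/855) = -855/7577864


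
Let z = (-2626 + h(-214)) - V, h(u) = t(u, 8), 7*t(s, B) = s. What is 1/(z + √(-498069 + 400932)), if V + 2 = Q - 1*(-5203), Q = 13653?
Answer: -1054018/22677289189 - 147*I*√10793/22677289189 ≈ -4.6479e-5 - 6.7344e-7*I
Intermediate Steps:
t(s, B) = s/7
h(u) = u/7
V = 18854 (V = -2 + (13653 - 1*(-5203)) = -2 + (13653 + 5203) = -2 + 18856 = 18854)
z = -150574/7 (z = (-2626 + (⅐)*(-214)) - 1*18854 = (-2626 - 214/7) - 18854 = -18596/7 - 18854 = -150574/7 ≈ -21511.)
1/(z + √(-498069 + 400932)) = 1/(-150574/7 + √(-498069 + 400932)) = 1/(-150574/7 + √(-97137)) = 1/(-150574/7 + 3*I*√10793)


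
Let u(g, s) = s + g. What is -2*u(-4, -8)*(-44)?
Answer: -1056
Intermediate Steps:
u(g, s) = g + s
-2*u(-4, -8)*(-44) = -2*(-4 - 8)*(-44) = -2*(-12)*(-44) = 24*(-44) = -1056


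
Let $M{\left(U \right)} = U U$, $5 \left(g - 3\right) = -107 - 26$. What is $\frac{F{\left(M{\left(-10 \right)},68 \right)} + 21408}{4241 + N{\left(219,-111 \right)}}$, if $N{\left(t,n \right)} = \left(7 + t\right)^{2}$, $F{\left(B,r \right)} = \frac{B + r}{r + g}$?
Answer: $\frac{792236}{2046729} \approx 0.38707$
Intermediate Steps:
$g = - \frac{118}{5}$ ($g = 3 + \frac{-107 - 26}{5} = 3 + \frac{1}{5} \left(-133\right) = 3 - \frac{133}{5} = - \frac{118}{5} \approx -23.6$)
$M{\left(U \right)} = U^{2}$
$F{\left(B,r \right)} = \frac{B + r}{- \frac{118}{5} + r}$ ($F{\left(B,r \right)} = \frac{B + r}{r - \frac{118}{5}} = \frac{B + r}{- \frac{118}{5} + r}$)
$\frac{F{\left(M{\left(-10 \right)},68 \right)} + 21408}{4241 + N{\left(219,-111 \right)}} = \frac{\frac{5 \left(\left(-10\right)^{2} + 68\right)}{-118 + 5 \cdot 68} + 21408}{4241 + \left(7 + 219\right)^{2}} = \frac{\frac{5 \left(100 + 68\right)}{-118 + 340} + 21408}{4241 + 226^{2}} = \frac{5 \cdot \frac{1}{222} \cdot 168 + 21408}{4241 + 51076} = \frac{5 \cdot \frac{1}{222} \cdot 168 + 21408}{55317} = \left(\frac{140}{37} + 21408\right) \frac{1}{55317} = \frac{792236}{37} \cdot \frac{1}{55317} = \frac{792236}{2046729}$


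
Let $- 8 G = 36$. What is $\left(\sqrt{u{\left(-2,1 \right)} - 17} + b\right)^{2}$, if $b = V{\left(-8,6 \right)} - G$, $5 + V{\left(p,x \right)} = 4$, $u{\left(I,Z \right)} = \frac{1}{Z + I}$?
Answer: $- \frac{23}{4} + 21 i \sqrt{2} \approx -5.75 + 29.698 i$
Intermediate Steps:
$u{\left(I,Z \right)} = \frac{1}{I + Z}$
$V{\left(p,x \right)} = -1$ ($V{\left(p,x \right)} = -5 + 4 = -1$)
$G = - \frac{9}{2}$ ($G = \left(- \frac{1}{8}\right) 36 = - \frac{9}{2} \approx -4.5$)
$b = \frac{7}{2}$ ($b = -1 - - \frac{9}{2} = -1 + \frac{9}{2} = \frac{7}{2} \approx 3.5$)
$\left(\sqrt{u{\left(-2,1 \right)} - 17} + b\right)^{2} = \left(\sqrt{\frac{1}{-2 + 1} - 17} + \frac{7}{2}\right)^{2} = \left(\sqrt{\frac{1}{-1} - 17} + \frac{7}{2}\right)^{2} = \left(\sqrt{-1 - 17} + \frac{7}{2}\right)^{2} = \left(\sqrt{-18} + \frac{7}{2}\right)^{2} = \left(3 i \sqrt{2} + \frac{7}{2}\right)^{2} = \left(\frac{7}{2} + 3 i \sqrt{2}\right)^{2}$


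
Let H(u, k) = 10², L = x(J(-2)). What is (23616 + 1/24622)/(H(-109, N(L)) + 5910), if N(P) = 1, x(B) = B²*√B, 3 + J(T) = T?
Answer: 581473153/147978220 ≈ 3.9295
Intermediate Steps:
J(T) = -3 + T
x(B) = B^(5/2)
L = 25*I*√5 (L = (-3 - 2)^(5/2) = (-5)^(5/2) = 25*I*√5 ≈ 55.902*I)
H(u, k) = 100
(23616 + 1/24622)/(H(-109, N(L)) + 5910) = (23616 + 1/24622)/(100 + 5910) = (23616 + 1/24622)/6010 = (581473153/24622)*(1/6010) = 581473153/147978220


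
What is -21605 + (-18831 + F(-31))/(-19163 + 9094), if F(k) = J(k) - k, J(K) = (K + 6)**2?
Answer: -217522570/10069 ≈ -21603.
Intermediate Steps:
J(K) = (6 + K)**2
F(k) = (6 + k)**2 - k
-21605 + (-18831 + F(-31))/(-19163 + 9094) = -21605 + (-18831 + ((6 - 31)**2 - 1*(-31)))/(-19163 + 9094) = -21605 + (-18831 + ((-25)**2 + 31))/(-10069) = -21605 + (-18831 + (625 + 31))*(-1/10069) = -21605 + (-18831 + 656)*(-1/10069) = -21605 - 18175*(-1/10069) = -21605 + 18175/10069 = -217522570/10069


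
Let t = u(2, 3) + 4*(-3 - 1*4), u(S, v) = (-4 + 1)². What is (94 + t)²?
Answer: 5625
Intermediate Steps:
u(S, v) = 9 (u(S, v) = (-3)² = 9)
t = -19 (t = 9 + 4*(-3 - 1*4) = 9 + 4*(-3 - 4) = 9 + 4*(-7) = 9 - 28 = -19)
(94 + t)² = (94 - 19)² = 75² = 5625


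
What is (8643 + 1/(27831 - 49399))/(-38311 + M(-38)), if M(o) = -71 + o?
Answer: -186412223/828642560 ≈ -0.22496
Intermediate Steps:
(8643 + 1/(27831 - 49399))/(-38311 + M(-38)) = (8643 + 1/(27831 - 49399))/(-38311 + (-71 - 38)) = (8643 + 1/(-21568))/(-38311 - 109) = (8643 - 1/21568)/(-38420) = (186412223/21568)*(-1/38420) = -186412223/828642560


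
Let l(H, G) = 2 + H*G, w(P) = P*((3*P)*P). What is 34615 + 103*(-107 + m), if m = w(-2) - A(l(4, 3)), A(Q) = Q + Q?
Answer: 18238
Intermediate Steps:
w(P) = 3*P³ (w(P) = P*(3*P²) = 3*P³)
l(H, G) = 2 + G*H
A(Q) = 2*Q
m = -52 (m = 3*(-2)³ - 2*(2 + 3*4) = 3*(-8) - 2*(2 + 12) = -24 - 2*14 = -24 - 1*28 = -24 - 28 = -52)
34615 + 103*(-107 + m) = 34615 + 103*(-107 - 52) = 34615 + 103*(-159) = 34615 - 16377 = 18238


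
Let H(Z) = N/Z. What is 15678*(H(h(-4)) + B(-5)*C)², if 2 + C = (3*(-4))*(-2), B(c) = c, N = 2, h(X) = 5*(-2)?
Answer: 4759856478/25 ≈ 1.9039e+8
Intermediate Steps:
h(X) = -10
H(Z) = 2/Z
C = 22 (C = -2 + (3*(-4))*(-2) = -2 - 12*(-2) = -2 + 24 = 22)
15678*(H(h(-4)) + B(-5)*C)² = 15678*(2/(-10) - 5*22)² = 15678*(2*(-⅒) - 110)² = 15678*(-⅕ - 110)² = 15678*(-551/5)² = 15678*(303601/25) = 4759856478/25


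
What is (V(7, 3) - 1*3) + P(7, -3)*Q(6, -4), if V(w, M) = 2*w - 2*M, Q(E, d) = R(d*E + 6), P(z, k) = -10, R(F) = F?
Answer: 185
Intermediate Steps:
Q(E, d) = 6 + E*d (Q(E, d) = d*E + 6 = E*d + 6 = 6 + E*d)
V(w, M) = -2*M + 2*w
(V(7, 3) - 1*3) + P(7, -3)*Q(6, -4) = ((-2*3 + 2*7) - 1*3) - 10*(6 + 6*(-4)) = ((-6 + 14) - 3) - 10*(6 - 24) = (8 - 3) - 10*(-18) = 5 + 180 = 185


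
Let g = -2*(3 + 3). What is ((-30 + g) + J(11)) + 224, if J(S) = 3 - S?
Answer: 174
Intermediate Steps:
g = -12 (g = -2*6 = -12)
((-30 + g) + J(11)) + 224 = ((-30 - 12) + (3 - 1*11)) + 224 = (-42 + (3 - 11)) + 224 = (-42 - 8) + 224 = -50 + 224 = 174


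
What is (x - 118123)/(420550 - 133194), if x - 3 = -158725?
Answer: -276845/287356 ≈ -0.96342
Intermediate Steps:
x = -158722 (x = 3 - 158725 = -158722)
(x - 118123)/(420550 - 133194) = (-158722 - 118123)/(420550 - 133194) = -276845/287356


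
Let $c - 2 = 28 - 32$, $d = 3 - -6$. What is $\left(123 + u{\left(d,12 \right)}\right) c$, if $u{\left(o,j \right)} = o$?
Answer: $-264$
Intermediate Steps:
$d = 9$ ($d = 3 + 6 = 9$)
$c = -2$ ($c = 2 + \left(28 - 32\right) = 2 - 4 = -2$)
$\left(123 + u{\left(d,12 \right)}\right) c = \left(123 + 9\right) \left(-2\right) = 132 \left(-2\right) = -264$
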